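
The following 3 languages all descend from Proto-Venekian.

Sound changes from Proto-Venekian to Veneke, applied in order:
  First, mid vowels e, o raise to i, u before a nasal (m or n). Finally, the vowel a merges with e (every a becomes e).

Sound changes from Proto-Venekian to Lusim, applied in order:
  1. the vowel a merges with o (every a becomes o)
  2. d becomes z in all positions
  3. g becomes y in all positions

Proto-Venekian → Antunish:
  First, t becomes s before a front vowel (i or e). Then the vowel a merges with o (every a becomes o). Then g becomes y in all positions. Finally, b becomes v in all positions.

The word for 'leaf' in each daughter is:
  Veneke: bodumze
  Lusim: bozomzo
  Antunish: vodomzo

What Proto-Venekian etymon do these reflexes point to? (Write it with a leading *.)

Position 7: Veneke has e, Lusim has o, Antunish has o. Taking the neighbouring segments as reconstructed: Veneke e could go back to *a or *e; Lusim o could go back to *a or *o; Antunish o could go back to *a or *o — the one source consistent with every daughter is *a.
Position 1: Veneke has b, Lusim has b, Antunish has v. Veneke preserves b here (none of its changes turn any other segment into b), so the proto-segment is *b.
Position 4: Veneke has u, Lusim has o, Antunish has o. Taking the neighbouring segments as reconstructed: Veneke u could go back to *o or *u; Lusim o could go back to *a or *o; Antunish o could go back to *a or *o — the one source consistent with every daughter is *o.
Continuing position by position gives *bodomza; check it forward:
Veneke: start from *bodomza.
  rule 1 (pre-nasal raising): bodomza → bodumza
  rule 2 (vowel merger): bodumza → bodumze
  ⇒ Veneke bodumze
Lusim: *bodomza > bodomzo > bozomzo  (by vowel merger, unconditioned shift)
Antunish: *bodomza
  bodomza (rule 1 does not apply)
  bodomza → bodomzo   [vowel merger]
  bodomzo (rule 3 does not apply)
  bodomzo → vodomzo   [unconditioned shift]
  giving Antunish vodomzo.
Only *bodomza yields all of Veneke bodumze, Lusim bozomzo, Antunish vodomzo.

*bodomza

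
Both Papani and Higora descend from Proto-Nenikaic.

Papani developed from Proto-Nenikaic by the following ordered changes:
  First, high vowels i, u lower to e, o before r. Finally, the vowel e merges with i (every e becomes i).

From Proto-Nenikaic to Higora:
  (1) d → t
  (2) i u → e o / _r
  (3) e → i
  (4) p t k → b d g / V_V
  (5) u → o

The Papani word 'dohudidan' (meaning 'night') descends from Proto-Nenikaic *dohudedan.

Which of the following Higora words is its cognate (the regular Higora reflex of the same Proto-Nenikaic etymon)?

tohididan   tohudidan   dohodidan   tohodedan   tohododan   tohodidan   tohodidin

tohodidan

Higora: *dohudedan > tohutetan > tohutitan > tohudidan > tohodidan  (by unconditioned shift, vowel merger, intervocalic voicing, vowel merger)
Among the options, 'tohodidan' alone shows every Higora change applied in order.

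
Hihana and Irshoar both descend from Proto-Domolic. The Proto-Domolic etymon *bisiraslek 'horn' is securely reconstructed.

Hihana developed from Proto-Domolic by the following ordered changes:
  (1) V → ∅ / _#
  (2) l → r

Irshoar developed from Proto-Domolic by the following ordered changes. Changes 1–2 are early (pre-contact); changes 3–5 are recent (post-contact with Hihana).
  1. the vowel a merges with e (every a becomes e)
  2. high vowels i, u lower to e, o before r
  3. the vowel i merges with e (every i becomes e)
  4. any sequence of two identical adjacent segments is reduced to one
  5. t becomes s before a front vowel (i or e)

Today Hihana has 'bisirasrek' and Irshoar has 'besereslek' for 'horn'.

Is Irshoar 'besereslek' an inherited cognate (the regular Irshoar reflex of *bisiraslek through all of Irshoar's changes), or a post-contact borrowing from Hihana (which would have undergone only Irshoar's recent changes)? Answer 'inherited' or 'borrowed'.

If inherited, *bisiraslek would pass through all of Irshoar's changes:
Irshoar: *bisiraslek
  bisiraslek → bisireslek   [vowel merger]
  bisireslek → bisereslek   [pre-rhotic lowering]
  bisereslek → besereslek   [vowel merger]
  besereslek (rule 4 does not apply)
  besereslek (rule 5 does not apply)
  giving Irshoar besereslek.
If borrowed from Hihana 'bisirasrek' after the early changes, it would undergo only the recent ones:
  rule 3 (vowel merger): bisirasrek → beserasrek
  rule 4 (degemination): no change (beserasrek)
  rule 5 (palatalisation): no change (beserasrek)
  ⇒ as a loan: beserasrek
Irshoar 'besereslek' matches the inherited outcome exactly, so it is an inherited cognate, not a loan.

inherited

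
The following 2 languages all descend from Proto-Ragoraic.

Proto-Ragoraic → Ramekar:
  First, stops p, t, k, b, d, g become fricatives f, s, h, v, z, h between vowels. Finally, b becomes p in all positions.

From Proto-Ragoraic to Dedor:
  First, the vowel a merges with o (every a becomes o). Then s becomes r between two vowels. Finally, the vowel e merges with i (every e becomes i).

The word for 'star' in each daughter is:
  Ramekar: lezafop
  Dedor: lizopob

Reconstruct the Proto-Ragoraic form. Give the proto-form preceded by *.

*lezapob

Position 4: Ramekar has a, Dedor has o. Ramekar preserves a here (none of its changes turn any other segment into a), so the proto-segment is *a.
Position 2: Ramekar has e, Dedor has i. Ramekar preserves e here (none of its changes turn any other segment into e), so the proto-segment is *e.
Verify the candidate proto-form against each daughter:
Ramekar: *lezapob
  lezapob → lezafob   [intervocalic lenition]
  lezafob → lezafop   [unconditioned shift]
  giving Ramekar lezafop.
Dedor: start from *lezapob.
  rule 1 (vowel merger): lezapob → lezopob
  rule 2: no change — lezopob
  rule 3 (vowel merger): lezopob → lizopob
  ⇒ Dedor lizopob
No other proto-form is consistent with every reflex, so the reconstruction is *lezapob.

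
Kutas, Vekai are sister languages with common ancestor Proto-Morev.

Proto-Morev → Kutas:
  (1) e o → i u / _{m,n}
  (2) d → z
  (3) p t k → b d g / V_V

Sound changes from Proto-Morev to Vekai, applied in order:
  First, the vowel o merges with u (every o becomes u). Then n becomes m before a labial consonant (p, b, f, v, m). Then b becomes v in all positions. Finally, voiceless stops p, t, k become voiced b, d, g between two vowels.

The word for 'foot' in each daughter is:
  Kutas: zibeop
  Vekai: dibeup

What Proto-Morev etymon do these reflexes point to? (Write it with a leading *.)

*dipeop

Position 1: Kutas has z, Vekai has d. Taking the neighbouring segments as reconstructed: Kutas z could go back to *d or *z; Vekai d can only go back to *d — the one source consistent with every daughter is *d.
Position 5: Kutas has o, Vekai has u. Kutas preserves o here (none of its changes turn any other segment into o), so the proto-segment is *o.
Verify the candidate proto-form against each daughter:
Kutas: *dipeop
  dipeop (rule 1 does not apply)
  dipeop → zipeop   [unconditioned shift]
  zipeop → zibeop   [intervocalic voicing]
  giving Kutas zibeop.
Vekai: *dipeop
  dipeop → dipeup   [vowel merger]
  dipeup (rule 2 does not apply)
  dipeup (rule 3 does not apply)
  dipeup → dibeup   [intervocalic voicing]
  giving Vekai dibeup.
Only *dipeop yields all of Kutas zibeop, Vekai dibeup.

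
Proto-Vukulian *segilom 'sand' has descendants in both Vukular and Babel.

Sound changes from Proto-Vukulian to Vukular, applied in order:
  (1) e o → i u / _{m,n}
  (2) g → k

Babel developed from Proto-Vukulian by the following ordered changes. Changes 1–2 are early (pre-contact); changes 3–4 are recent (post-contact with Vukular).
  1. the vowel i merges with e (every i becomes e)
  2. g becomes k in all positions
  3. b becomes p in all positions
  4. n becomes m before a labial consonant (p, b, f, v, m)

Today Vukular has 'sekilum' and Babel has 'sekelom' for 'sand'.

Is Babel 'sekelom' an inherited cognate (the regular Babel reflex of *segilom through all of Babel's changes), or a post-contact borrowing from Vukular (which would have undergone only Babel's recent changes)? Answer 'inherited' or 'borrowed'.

If inherited, *segilom would pass through all of Babel's changes:
Babel: *segilom > segelom > sekelom  (by vowel merger, unconditioned shift)
If borrowed from Vukular 'sekilum' after the early changes, it would undergo only the recent ones:
  rule 3 (unconditioned shift): no change (sekilum)
  rule 4 (nasal place assimilation): no change (sekilum)
  ⇒ as a loan: sekilum
Babel 'sekelom' matches the inherited outcome exactly, so it is an inherited cognate, not a loan.

inherited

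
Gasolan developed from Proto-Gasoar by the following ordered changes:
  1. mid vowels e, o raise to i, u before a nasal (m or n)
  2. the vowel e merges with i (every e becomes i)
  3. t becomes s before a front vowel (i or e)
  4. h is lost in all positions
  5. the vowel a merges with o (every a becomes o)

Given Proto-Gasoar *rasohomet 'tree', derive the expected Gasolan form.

rosoumit

Gasolan: *rasohomet
  rasohomet → rasohumet   [pre-nasal raising]
  rasohumet → rasohumit   [vowel merger]
  rasohumit (rule 3 does not apply)
  rasohumit → rasoumit   [h-loss]
  rasoumit → rosoumit   [vowel merger]
  giving Gasolan rosoumit.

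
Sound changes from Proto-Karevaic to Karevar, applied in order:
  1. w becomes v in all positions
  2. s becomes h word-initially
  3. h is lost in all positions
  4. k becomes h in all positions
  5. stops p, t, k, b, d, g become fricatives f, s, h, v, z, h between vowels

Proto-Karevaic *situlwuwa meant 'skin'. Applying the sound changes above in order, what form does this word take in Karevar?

Karevar: *situlwuwa
  situlwuwa → situlvuva   [unconditioned shift]
  situlvuva → hitulvuva   [debuccalisation]
  hitulvuva → itulvuva   [h-loss]
  itulvuva (rule 4 does not apply)
  itulvuva → isulvuva   [intervocalic lenition]
  giving Karevar isulvuva.

isulvuva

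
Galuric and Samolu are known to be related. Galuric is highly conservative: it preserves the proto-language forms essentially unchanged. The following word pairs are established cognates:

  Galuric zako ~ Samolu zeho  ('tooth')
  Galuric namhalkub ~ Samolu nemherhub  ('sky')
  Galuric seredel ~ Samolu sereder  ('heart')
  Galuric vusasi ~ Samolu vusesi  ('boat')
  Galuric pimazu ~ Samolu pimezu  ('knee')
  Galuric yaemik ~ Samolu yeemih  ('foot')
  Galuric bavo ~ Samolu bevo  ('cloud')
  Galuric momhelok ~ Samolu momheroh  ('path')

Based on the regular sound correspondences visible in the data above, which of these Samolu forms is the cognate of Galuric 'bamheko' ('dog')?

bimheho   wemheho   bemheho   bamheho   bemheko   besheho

bemheho

namhalkub ~ nemherhub — Galuric a corresponds to Samolu e after a consonant, before a nasal.
zako ~ zeho — Galuric k corresponds to Samolu h between vowels (before a back vowel).
Applying these to Galuric 'bamheko':
  bamheko → bemheko   (a→e after a consonant, before a nasal)
  bemheko → bemheho   (k→h between vowels (before a back vowel))
So the Samolu cognate is 'bemheho'.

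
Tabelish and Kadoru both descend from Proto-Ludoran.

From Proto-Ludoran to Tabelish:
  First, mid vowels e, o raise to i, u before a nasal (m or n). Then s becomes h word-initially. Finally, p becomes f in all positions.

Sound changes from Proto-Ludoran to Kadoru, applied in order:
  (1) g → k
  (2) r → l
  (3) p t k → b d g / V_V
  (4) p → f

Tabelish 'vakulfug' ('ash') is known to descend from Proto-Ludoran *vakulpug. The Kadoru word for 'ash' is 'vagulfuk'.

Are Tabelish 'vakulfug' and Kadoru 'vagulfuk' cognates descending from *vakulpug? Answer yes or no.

yes

Derive the expected Kadoru reflex of *vakulpug:
Kadoru: start from *vakulpug.
  rule 1 (unconditioned shift): vakulpug → vakulpuk
  rule 2: no change — vakulpuk
  rule 3 (intervocalic voicing): vakulpuk → vagulpuk
  rule 4 (unconditioned shift): vagulpuk → vagulfuk
  ⇒ Kadoru vagulfuk
Kadoru 'vagulfuk' matches the regular reflex exactly, so the pair is cognate.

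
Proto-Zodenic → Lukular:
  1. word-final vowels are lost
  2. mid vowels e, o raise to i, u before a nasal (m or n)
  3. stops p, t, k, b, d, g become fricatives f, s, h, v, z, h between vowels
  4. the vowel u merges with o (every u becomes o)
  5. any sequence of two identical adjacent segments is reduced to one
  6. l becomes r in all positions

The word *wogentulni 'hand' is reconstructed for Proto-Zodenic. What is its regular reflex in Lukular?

wohintorn

Lukular: *wogentulni
  wogentulni → wogentuln   [apocope]
  wogentuln → wogintuln   [pre-nasal raising]
  wogintuln → wohintuln   [intervocalic lenition]
  wohintuln → wohintoln   [vowel merger]
  wohintoln (rule 5 does not apply)
  wohintoln → wohintorn   [unconditioned shift]
  giving Lukular wohintorn.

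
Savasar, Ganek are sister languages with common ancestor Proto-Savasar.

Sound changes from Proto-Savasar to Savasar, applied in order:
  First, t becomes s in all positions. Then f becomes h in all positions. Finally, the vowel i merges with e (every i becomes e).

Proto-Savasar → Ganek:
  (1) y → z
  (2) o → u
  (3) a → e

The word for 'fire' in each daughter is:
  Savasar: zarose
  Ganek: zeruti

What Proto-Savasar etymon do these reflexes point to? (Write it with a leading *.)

*zaroti

Position 6: Savasar has e, Ganek has i. Ganek preserves i here (none of its changes turn any other segment into i), so the proto-segment is *i.
Position 4: Savasar has o, Ganek has u. Savasar preserves o here (none of its changes turn any other segment into o), so the proto-segment is *o.
Position 5: Savasar has s, Ganek has t. Ganek preserves t here (none of its changes turn any other segment into t), so the proto-segment is *t.
Continuing position by position gives *zaroti; check it forward:
Savasar: *zaroti
  zaroti → zarosi   [unconditioned shift]
  zarosi (rule 2 does not apply)
  zarosi → zarose   [vowel merger]
  giving Savasar zarose.
Ganek: start from *zaroti.
  rule 1: no change — zaroti
  rule 2 (vowel merger): zaroti → zaruti
  rule 3 (vowel merger): zaruti → zeruti
  ⇒ Ganek zeruti
No other proto-form is consistent with every reflex, so the reconstruction is *zaroti.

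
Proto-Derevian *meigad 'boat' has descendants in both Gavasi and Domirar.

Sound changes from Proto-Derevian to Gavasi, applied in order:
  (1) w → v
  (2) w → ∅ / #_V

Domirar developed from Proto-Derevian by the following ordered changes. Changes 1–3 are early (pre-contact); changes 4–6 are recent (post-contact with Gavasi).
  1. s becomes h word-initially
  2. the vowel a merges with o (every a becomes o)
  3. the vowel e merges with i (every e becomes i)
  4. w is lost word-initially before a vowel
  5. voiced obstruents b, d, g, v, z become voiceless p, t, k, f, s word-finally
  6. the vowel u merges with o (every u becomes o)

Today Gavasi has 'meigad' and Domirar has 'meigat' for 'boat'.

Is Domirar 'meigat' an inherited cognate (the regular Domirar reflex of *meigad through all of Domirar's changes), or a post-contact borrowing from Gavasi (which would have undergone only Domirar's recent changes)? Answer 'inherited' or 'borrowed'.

If inherited, *meigad would pass through all of Domirar's changes:
Domirar: *meigad > meigod > miigod > miigot  (by vowel merger, vowel merger, final devoicing)
If borrowed from Gavasi 'meigad' after the early changes, it would undergo only the recent ones:
  rule 4 (glide loss): no change (meigad)
  rule 5 (final devoicing): meigad → meigat
  rule 6 (vowel merger): no change (meigat)
  ⇒ as a loan: meigat
Domirar 'meigat' matches the loan outcome 'meigat', not the inherited 'miigot' — it skipped the early Domirar changes, so it was borrowed from Gavasi.

borrowed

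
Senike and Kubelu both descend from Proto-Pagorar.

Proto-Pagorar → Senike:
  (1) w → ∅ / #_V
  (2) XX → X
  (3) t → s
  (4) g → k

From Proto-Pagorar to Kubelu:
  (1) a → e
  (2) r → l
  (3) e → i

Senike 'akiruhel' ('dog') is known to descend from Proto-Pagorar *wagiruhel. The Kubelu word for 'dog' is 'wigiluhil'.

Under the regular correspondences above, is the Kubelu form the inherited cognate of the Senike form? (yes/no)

yes

Derive the expected Kubelu reflex of *wagiruhel:
Kubelu: start from *wagiruhel.
  rule 1 (vowel merger): wagiruhel → wegiruhel
  rule 2 (unconditioned shift): wegiruhel → wegiluhel
  rule 3 (vowel merger): wegiluhel → wigiluhil
  ⇒ Kubelu wigiluhil
Kubelu 'wigiluhil' matches the regular reflex exactly, so the pair is cognate.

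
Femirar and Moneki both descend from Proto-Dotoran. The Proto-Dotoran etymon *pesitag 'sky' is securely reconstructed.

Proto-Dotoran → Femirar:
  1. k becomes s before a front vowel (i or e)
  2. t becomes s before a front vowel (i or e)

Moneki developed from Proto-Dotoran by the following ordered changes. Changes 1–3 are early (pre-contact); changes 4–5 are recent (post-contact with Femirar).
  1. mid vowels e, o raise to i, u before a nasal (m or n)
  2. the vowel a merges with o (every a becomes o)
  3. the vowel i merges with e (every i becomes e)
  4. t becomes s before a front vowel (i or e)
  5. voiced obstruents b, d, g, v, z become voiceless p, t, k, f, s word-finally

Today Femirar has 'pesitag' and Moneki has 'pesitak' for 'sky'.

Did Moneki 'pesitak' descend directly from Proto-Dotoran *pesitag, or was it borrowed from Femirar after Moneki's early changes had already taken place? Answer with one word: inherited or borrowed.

borrowed

If inherited, *pesitag would pass through all of Moneki's changes:
Moneki: *pesitag > pesitog > pesetog > pesetok  (by vowel merger, vowel merger, final devoicing)
If borrowed from Femirar 'pesitag' after the early changes, it would undergo only the recent ones:
  rule 4 (palatalisation): no change (pesitag)
  rule 5 (final devoicing): pesitag → pesitak
  ⇒ as a loan: pesitak
Moneki 'pesitak' matches the loan outcome 'pesitak', not the inherited 'pesetok' — it skipped the early Moneki changes, so it was borrowed from Femirar.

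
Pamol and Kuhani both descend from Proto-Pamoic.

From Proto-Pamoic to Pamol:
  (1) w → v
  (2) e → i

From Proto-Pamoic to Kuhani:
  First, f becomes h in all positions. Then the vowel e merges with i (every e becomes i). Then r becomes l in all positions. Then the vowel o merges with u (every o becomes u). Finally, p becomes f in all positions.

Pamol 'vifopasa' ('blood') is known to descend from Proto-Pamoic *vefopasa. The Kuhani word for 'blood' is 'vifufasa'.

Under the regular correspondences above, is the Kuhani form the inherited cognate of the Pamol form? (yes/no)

Derive the expected Kuhani reflex of *vefopasa:
Kuhani: *vefopasa
  vefopasa → vehopasa   [unconditioned shift]
  vehopasa → vihopasa   [vowel merger]
  vihopasa (rule 3 does not apply)
  vihopasa → vihupasa   [vowel merger]
  vihupasa → vihufasa   [unconditioned shift]
  giving Kuhani vihufasa.
The regular Kuhani reflex would be 'vihufasa', but the attested form is 'vifufasa'. The correspondence is irregular, so they are not cognates (the Kuhani form has a different source).

no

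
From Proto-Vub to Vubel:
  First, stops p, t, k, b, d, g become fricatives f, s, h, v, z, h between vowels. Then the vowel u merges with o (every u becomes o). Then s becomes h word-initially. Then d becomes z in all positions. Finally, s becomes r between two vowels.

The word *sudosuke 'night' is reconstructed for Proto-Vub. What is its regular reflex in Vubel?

hozorohe

Vubel: *sudosuke
  sudosuke → suzosuhe   [intervocalic lenition]
  suzosuhe → sozosohe   [vowel merger]
  sozosohe → hozosohe   [debuccalisation]
  hozosohe (rule 4 does not apply)
  hozosohe → hozorohe   [rhotacism]
  giving Vubel hozorohe.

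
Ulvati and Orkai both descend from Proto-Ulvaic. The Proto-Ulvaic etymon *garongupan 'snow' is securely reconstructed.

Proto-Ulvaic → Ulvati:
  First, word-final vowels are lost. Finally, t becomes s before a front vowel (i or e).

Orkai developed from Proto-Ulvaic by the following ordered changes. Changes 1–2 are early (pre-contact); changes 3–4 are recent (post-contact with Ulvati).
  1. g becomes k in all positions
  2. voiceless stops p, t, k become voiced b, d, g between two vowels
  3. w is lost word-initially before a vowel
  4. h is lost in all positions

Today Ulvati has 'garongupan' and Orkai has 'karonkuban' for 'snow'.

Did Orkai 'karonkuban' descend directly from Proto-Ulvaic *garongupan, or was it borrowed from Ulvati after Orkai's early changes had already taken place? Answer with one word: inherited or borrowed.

inherited

If inherited, *garongupan would pass through all of Orkai's changes:
Orkai: *garongupan
  garongupan → karonkupan   [unconditioned shift]
  karonkupan → karonkuban   [intervocalic voicing]
  karonkuban (rule 3 does not apply)
  karonkuban (rule 4 does not apply)
  giving Orkai karonkuban.
If borrowed from Ulvati 'garongupan' after the early changes, it would undergo only the recent ones:
  rule 3 (glide loss): no change (garongupan)
  rule 4 (h-loss): no change (garongupan)
  ⇒ as a loan: garongupan
Orkai 'karonkuban' matches the inherited outcome exactly, so it is an inherited cognate, not a loan.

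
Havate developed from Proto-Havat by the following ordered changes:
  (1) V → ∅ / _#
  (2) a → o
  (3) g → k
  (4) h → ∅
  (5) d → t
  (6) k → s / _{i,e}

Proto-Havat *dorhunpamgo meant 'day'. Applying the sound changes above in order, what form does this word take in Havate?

torunpomk

Havate: start from *dorhunpamgo.
  rule 1 (apocope): dorhunpamgo → dorhunpamg
  rule 2 (vowel merger): dorhunpamg → dorhunpomg
  rule 3 (unconditioned shift): dorhunpomg → dorhunpomk
  rule 4 (h-loss): dorhunpomk → dorunpomk
  rule 5 (unconditioned shift): dorunpomk → torunpomk
  rule 6: no change — torunpomk
  ⇒ Havate torunpomk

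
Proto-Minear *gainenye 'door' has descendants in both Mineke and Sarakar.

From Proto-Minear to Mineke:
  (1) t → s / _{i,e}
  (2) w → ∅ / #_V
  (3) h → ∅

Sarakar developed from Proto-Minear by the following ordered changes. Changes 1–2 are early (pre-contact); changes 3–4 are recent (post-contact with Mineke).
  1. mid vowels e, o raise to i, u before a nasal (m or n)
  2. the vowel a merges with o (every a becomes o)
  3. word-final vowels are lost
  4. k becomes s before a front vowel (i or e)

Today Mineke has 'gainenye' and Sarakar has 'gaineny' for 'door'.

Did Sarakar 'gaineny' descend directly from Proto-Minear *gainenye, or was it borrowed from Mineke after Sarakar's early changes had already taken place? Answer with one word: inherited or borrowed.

If inherited, *gainenye would pass through all of Sarakar's changes:
Sarakar: *gainenye > gaininye > goininye > goininy  (by pre-nasal raising, vowel merger, apocope)
If borrowed from Mineke 'gainenye' after the early changes, it would undergo only the recent ones:
  rule 3 (apocope): gainenye → gaineny
  rule 4 (palatalisation): no change (gaineny)
  ⇒ as a loan: gaineny
Sarakar 'gaineny' matches the loan outcome 'gaineny', not the inherited 'goininy' — it skipped the early Sarakar changes, so it was borrowed from Mineke.

borrowed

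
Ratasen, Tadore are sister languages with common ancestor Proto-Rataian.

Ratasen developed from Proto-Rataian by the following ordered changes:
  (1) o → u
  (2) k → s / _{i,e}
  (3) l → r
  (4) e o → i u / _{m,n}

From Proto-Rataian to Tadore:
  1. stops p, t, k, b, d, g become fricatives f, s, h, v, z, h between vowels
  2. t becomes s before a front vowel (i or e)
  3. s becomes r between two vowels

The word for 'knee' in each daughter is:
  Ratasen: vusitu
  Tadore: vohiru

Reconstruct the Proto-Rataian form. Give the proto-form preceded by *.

*vokitu

Position 2: Ratasen has u, Tadore has o. Tadore preserves o here (none of its changes turn any other segment into o), so the proto-segment is *o.
Position 5: Ratasen has t, Tadore has r. Ratasen preserves t here (none of its changes turn any other segment into t), so the proto-segment is *t.
This points to *vokitu. Verify forward in each daughter:
Ratasen: *vokitu > vukitu > vusitu  (by vowel merger, palatalisation)
Tadore: *vokitu
  vokitu → vohisu   [intervocalic lenition]
  vohisu (rule 2 does not apply)
  vohisu → vohiru   [rhotacism]
  giving Tadore vohiru.
Only *vokitu yields all of Ratasen vusitu, Tadore vohiru.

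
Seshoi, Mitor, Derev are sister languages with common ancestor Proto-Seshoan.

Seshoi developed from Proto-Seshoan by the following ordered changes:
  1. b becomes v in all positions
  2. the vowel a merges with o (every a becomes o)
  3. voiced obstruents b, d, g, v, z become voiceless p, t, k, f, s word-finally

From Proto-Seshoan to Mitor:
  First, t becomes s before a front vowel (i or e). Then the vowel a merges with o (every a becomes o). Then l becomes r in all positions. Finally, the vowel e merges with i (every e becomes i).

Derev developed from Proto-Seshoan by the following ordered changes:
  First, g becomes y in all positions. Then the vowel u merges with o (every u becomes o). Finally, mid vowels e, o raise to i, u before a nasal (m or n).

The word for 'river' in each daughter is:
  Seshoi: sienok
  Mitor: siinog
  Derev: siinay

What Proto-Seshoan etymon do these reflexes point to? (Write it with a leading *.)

*sienag

Position 3: Seshoi has e, Mitor has i, Derev has i. Seshoi preserves e here (none of its changes turn any other segment into e), so the proto-segment is *e.
Position 5: Seshoi has o, Mitor has o, Derev has a. Derev preserves a here (none of its changes turn any other segment into a), so the proto-segment is *a.
Position 6: Seshoi has k, Mitor has g, Derev has y. Mitor preserves g here (none of its changes turn any other segment into g), so the proto-segment is *g.
The remaining positions agree across the daughters. Check the candidate against every language:
Seshoi: *sienag > sienog > sienok  (by vowel merger, final devoicing)
Mitor: *sienag
  sienag (rule 1 does not apply)
  sienag → sienog   [vowel merger]
  sienog (rule 3 does not apply)
  sienog → siinog   [vowel merger]
  giving Mitor siinog.
Derev: *sienag > sienay > siinay  (by unconditioned shift, pre-nasal raising)
No other proto-form is consistent with every reflex, so the reconstruction is *sienag.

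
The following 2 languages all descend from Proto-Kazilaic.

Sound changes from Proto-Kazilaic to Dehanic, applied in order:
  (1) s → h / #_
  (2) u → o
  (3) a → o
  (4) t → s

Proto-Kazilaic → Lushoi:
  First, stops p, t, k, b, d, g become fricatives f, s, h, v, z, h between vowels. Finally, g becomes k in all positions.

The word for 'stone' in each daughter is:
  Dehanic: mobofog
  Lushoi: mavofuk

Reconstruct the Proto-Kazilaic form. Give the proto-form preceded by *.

*mabofug

Position 7: Dehanic has g, Lushoi has k. Dehanic preserves g here (none of its changes turn any other segment into g), so the proto-segment is *g.
Position 3: Dehanic has b, Lushoi has v. Dehanic preserves b here (none of its changes turn any other segment into b), so the proto-segment is *b.
This points to *mabofug. Verify forward in each daughter:
Dehanic: start from *mabofug.
  rule 1: no change — mabofug
  rule 2 (vowel merger): mabofug → mabofog
  rule 3 (vowel merger): mabofog → mobofog
  rule 4: no change — mobofog
  ⇒ Dehanic mobofog
Lushoi: *mabofug
  mabofug → mavofug   [intervocalic lenition]
  mavofug → mavofuk   [unconditioned shift]
  giving Lushoi mavofuk.
Only *mabofug yields all of Dehanic mobofog, Lushoi mavofuk.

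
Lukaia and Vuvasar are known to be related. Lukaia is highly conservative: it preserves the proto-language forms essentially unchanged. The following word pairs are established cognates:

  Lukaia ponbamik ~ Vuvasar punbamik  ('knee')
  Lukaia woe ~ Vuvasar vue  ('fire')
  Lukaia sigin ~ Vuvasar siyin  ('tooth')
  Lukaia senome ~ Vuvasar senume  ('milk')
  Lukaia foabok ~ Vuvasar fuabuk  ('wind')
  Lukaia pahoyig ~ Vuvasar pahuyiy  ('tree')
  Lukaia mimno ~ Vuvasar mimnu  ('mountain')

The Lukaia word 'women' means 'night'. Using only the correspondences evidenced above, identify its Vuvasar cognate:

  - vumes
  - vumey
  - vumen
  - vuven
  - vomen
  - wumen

vumen

woe ~ vue — Lukaia w corresponds to Vuvasar v word-initially before a back vowel.
senome ~ senume — Lukaia o corresponds to Vuvasar u after a consonant, before a nasal.
Applying these to Lukaia 'women':
  women → vomen   (w→v word-initially before a back vowel)
  vomen → vumen   (o→u after a consonant, before a nasal)
So the Vuvasar cognate is 'vumen'.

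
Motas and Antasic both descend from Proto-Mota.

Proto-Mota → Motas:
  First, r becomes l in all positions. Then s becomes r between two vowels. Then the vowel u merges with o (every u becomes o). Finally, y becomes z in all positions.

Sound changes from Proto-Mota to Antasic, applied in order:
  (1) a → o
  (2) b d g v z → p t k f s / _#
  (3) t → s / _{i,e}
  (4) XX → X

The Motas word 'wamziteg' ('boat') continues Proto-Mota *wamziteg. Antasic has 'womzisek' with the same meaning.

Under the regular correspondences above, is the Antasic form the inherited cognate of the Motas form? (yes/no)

yes

Derive the expected Antasic reflex of *wamziteg:
Antasic: start from *wamziteg.
  rule 1 (vowel merger): wamziteg → womziteg
  rule 2 (final devoicing): womziteg → womzitek
  rule 3 (palatalisation): womzitek → womzisek
  rule 4: no change — womzisek
  ⇒ Antasic womzisek
Antasic 'womzisek' matches the regular reflex exactly, so the pair is cognate.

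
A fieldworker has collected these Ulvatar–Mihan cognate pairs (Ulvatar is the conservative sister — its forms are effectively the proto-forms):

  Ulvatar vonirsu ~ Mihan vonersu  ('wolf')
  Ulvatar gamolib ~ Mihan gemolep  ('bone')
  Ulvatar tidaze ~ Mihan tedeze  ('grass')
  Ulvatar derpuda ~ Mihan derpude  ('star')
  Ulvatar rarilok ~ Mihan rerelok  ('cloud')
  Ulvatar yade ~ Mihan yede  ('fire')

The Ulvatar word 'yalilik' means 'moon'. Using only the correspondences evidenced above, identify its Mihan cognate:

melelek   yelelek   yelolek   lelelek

yelelek

tidaze ~ tedeze, yade ~ yede — Ulvatar a corresponds to Mihan e after a consonant, before a consonant other than r, m, n, p, b, f, v.
tidaze ~ tedeze, rarilok ~ rerelok — Ulvatar i corresponds to Mihan e after a consonant, before a consonant other than r, m, n, p, b, f, v.
Applying these to Ulvatar 'yalilik':
  yalilik → yelilik   (a→e after a consonant, before a consonant other than r, m, n, p, b, f, v)
  yelilik → yelelik   (i→e after a consonant, before a consonant other than r, m, n, p, b, f, v)
  yelelik → yelelek   (i→e after a consonant, before a consonant other than r, m, n, p, b, f, v)
So the Mihan cognate is 'yelelek'.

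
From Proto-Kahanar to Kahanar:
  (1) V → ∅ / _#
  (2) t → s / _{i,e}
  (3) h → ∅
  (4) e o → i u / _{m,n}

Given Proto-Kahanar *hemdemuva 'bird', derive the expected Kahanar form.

imdimuv

Kahanar: *hemdemuva > hemdemuv > emdemuv > imdimuv  (by apocope, h-loss, pre-nasal raising)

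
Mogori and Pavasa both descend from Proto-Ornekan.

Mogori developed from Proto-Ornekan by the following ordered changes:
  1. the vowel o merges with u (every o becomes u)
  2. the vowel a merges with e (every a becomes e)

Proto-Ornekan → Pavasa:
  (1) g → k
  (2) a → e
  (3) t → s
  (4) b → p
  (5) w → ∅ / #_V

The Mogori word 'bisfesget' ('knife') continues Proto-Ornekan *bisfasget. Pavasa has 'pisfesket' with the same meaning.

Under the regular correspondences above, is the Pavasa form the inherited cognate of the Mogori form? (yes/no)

no

Derive the expected Pavasa reflex of *bisfasget:
Pavasa: *bisfasget > bisfasket > bisfesket > bisfeskes > pisfeskes  (by unconditioned shift, vowel merger, unconditioned shift, unconditioned shift)
The regular Pavasa reflex would be 'pisfeskes', but the attested form is 'pisfesket'. The correspondence is irregular, so they are not cognates (the Pavasa form has a different source).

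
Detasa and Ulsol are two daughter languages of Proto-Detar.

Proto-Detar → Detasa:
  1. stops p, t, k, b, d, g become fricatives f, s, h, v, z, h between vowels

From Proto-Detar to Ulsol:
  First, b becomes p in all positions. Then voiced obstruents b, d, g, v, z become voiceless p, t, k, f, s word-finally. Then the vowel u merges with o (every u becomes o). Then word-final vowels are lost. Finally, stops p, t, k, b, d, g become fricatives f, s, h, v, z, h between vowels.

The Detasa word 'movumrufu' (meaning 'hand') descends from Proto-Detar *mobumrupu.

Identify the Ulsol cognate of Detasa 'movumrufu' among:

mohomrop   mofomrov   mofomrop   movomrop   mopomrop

mofomrop

Ulsol: *mobumrupu
  mobumrupu → mopumrupu   [unconditioned shift]
  mopumrupu (rule 2 does not apply)
  mopumrupu → mopomropo   [vowel merger]
  mopomropo → mopomrop   [apocope]
  mopomrop → mofomrop   [intervocalic lenition]
  giving Ulsol mofomrop.
Only 'mofomrop' matches the regular Ulsol development of *mobumrupu.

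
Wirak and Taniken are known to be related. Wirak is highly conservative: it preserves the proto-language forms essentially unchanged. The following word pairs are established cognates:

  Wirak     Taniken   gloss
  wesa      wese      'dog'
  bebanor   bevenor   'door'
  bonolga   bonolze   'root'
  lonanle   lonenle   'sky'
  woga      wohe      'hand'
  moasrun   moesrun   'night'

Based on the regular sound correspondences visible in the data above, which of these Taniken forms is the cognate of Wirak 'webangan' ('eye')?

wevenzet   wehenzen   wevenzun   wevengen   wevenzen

bebanor ~ bevenor — Wirak b corresponds to Taniken v between vowels (before a back vowel).
bebanor ~ bevenor, lonanle ~ lonenle — Wirak a corresponds to Taniken e after a consonant, before a nasal.
bonolga ~ bonolze — Wirak g corresponds to Taniken z after a consonant, before a back vowel.
Applying these to Wirak 'webangan':
  webangan → wevangan   (b→v between vowels (before a back vowel))
  wevangan → wevengan   (a→e after a consonant, before a nasal)
  wevengan → wevenzan   (g→z after a consonant, before a back vowel)
  wevenzan → wevenzen   (a→e after a consonant, before a nasal)
So the Taniken cognate is 'wevenzen'.

wevenzen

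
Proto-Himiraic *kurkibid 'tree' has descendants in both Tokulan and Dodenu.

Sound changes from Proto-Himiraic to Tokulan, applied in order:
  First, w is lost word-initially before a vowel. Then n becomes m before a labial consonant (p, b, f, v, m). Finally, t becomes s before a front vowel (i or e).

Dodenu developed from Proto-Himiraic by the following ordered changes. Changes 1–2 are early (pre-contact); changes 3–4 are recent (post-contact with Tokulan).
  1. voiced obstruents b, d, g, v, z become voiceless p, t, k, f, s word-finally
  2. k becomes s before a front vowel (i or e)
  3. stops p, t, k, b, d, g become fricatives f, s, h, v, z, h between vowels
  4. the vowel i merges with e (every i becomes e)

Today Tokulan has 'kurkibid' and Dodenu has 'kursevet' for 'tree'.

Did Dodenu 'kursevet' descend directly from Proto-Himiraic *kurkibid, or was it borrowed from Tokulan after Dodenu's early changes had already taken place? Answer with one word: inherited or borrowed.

If inherited, *kurkibid would pass through all of Dodenu's changes:
Dodenu: *kurkibid
  kurkibid → kurkibit   [final devoicing]
  kurkibit → kursibit   [palatalisation]
  kursibit → kursivit   [intervocalic lenition]
  kursivit → kursevet   [vowel merger]
  giving Dodenu kursevet.
If borrowed from Tokulan 'kurkibid' after the early changes, it would undergo only the recent ones:
  rule 3 (intervocalic lenition): kurkibid → kurkivid
  rule 4 (vowel merger): kurkivid → kurkeved
  ⇒ as a loan: kurkeved
Dodenu 'kursevet' matches the inherited outcome exactly, so it is an inherited cognate, not a loan.

inherited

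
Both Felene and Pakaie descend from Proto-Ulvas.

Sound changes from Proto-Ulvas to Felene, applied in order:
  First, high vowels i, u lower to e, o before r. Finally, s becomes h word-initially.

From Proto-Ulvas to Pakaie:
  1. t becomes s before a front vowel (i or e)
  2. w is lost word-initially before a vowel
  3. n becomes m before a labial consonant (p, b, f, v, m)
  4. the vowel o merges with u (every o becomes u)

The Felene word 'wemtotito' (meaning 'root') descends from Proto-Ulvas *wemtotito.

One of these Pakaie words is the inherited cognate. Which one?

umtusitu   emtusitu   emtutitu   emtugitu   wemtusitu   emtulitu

emtusitu

Pakaie: start from *wemtotito.
  rule 1 (palatalisation): wemtotito → wemtosito
  rule 2 (glide loss): wemtosito → emtosito
  rule 3: no change — emtosito
  rule 4 (vowel merger): emtosito → emtusitu
  ⇒ Pakaie emtusitu
Only 'emtusitu' matches the regular Pakaie development of *wemtotito.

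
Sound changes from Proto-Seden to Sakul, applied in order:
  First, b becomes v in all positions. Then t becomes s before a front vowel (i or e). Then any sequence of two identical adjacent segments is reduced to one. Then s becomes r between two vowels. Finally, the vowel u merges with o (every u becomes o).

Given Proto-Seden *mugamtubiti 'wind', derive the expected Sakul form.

Sakul: *mugamtubiti > mugamtuviti > mugamtuvisi > mugamtuviri > mogamtoviri  (by unconditioned shift, palatalisation, rhotacism, vowel merger)

mogamtoviri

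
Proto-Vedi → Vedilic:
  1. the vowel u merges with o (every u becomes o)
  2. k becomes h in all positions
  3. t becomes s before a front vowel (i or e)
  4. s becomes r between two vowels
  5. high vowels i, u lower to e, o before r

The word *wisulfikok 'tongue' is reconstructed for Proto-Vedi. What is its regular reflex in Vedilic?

Vedilic: *wisulfikok > wisolfikok > wisolfihoh > wirolfihoh > werolfihoh  (by vowel merger, unconditioned shift, rhotacism, pre-rhotic lowering)

werolfihoh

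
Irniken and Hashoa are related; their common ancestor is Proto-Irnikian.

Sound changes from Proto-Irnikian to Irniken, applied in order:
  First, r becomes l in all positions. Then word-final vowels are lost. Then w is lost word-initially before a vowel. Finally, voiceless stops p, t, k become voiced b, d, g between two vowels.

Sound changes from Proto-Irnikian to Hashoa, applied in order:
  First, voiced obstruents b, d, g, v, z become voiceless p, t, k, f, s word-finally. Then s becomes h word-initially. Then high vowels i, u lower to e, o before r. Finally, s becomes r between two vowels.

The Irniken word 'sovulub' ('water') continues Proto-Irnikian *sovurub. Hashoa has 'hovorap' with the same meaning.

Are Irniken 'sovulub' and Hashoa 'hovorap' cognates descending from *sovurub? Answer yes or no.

no

Derive the expected Hashoa reflex of *sovurub:
Hashoa: *sovurub > sovurup > hovurup > hovorup  (by final devoicing, debuccalisation, pre-rhotic lowering)
The regular Hashoa reflex would be 'hovorup', but the attested form is 'hovorap'. The correspondence is irregular, so they are not cognates (the Hashoa form has a different source).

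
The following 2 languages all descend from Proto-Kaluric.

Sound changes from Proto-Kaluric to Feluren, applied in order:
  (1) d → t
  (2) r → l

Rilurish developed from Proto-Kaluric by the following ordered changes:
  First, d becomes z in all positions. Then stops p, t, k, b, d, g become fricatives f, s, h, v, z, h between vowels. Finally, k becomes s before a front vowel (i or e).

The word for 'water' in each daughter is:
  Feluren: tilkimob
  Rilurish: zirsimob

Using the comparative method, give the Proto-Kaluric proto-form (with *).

*dirkimob

Position 4: Feluren has k, Rilurish has s. Feluren preserves k here (none of its changes turn any other segment into k), so the proto-segment is *k.
Position 1: Feluren has t, Rilurish has z. Taking the neighbouring segments as reconstructed: Feluren t could go back to *t or *d; Rilurish z could go back to *d or *z — the one source consistent with every daughter is *d.
Continuing position by position gives *dirkimob; check it forward:
Feluren: *dirkimob > tirkimob > tilkimob  (by unconditioned shift, unconditioned shift)
Rilurish: start from *dirkimob.
  rule 1 (unconditioned shift): dirkimob → zirkimob
  rule 2: no change — zirkimob
  rule 3 (palatalisation): zirkimob → zirsimob
  ⇒ Rilurish zirsimob
No other proto-form is consistent with every reflex, so the reconstruction is *dirkimob.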